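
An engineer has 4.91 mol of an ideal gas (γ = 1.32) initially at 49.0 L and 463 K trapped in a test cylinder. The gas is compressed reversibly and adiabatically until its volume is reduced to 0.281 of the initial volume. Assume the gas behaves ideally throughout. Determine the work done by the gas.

P₁ = nRT₁/V₁ = 4.91×8.314×463/49.0 = 386 kPa.
Adiabatic: TV^(γ−1) = const ⇒ T₂ = 463×(3.56)^0.320 = 695 K; PV^γ = const ⇒ P₂ = 2060 kPa.
ΔU = nCvΔT = 4.91×26.0×(695−463) = 29600 J.
Q = 0 for an adiabatic process, so W = −ΔU = -29600 J.

-29600 J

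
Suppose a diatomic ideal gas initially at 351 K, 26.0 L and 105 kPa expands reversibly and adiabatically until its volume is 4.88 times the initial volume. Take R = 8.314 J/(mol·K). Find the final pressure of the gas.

11.4 kPa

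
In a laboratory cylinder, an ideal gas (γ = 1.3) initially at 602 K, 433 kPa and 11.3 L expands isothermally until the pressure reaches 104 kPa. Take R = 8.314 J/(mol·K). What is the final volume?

47.0 L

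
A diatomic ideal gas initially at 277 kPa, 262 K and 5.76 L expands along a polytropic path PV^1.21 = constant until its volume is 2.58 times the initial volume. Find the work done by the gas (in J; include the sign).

n = P₁V₁/(RT₁) = 277×5.76/(8.314×262) = 0.732 mol.
Polytropic n=1.21: T₂ = T₁(V₁/V₂)^(n−1) = 262×(0.388)^0.21 = 215 K; P₂ = P₁(V₁/V₂)^n = 88.0 kPa.
W = (P₁V₁−P₂V₂)/(n−1) = (277×5.76−88.0×14.9)/0.21 = 1370 J.

1370 J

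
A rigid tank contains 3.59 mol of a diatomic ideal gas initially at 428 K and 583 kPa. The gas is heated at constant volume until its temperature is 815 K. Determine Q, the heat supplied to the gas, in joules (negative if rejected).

28900 J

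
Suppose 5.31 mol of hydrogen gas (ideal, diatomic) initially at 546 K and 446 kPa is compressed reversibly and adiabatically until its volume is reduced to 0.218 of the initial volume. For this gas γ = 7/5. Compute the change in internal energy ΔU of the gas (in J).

50600 J

V₁ = nRT₁/P₁ = 5.31×8.314×546/446 = 54.0 L.
Adiabatic: TV^(γ−1) = const ⇒ T₂ = 546×(4.59)^0.400 = 1000 K; PV^γ = const ⇒ P₂ = 3760 kPa.
For an ideal gas ΔU = nCvΔT with Cv = (5/2)R = 20.8 J/(mol·K).
ΔU = 5.31×20.8×(1000−546) = 50600 J.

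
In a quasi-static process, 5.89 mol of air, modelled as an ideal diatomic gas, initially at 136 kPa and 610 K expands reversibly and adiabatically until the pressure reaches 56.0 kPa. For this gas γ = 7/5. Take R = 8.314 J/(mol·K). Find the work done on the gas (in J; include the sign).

V₁ = nRT₁/P₁ = 5.89×8.314×610/136 = 220 L.
Adiabatic: T₂/T₁ = (P₂/P₁)^((γ−1)/γ) ⇒ T₂ = 610×(0.412)^0.286 = 473 K; V₂ = 414 L.
ΔU = nCvΔT = 5.89×20.8×(473−610) = -16700 J.
Q = 0 for an adiabatic process, so W = −ΔU = 16700 J.
Work done on the gas = −W_by = -16700 J.

-16700 J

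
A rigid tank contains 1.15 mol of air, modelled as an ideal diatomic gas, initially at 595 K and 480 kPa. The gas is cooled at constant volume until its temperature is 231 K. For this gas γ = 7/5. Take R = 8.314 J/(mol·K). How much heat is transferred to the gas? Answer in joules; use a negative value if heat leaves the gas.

V₁ = nRT₁/P₁ = 1.15×8.314×595/480 = 11.9 L.
Isochoric: V stays 11.9 L; P/T = const ⇒ T₂ = 231 K, P₂ = 186 kPa.
W = 0 (no volume change).
ΔU = nCvΔT = 1.15×20.8×(231−595) = -8700 J.
Q = ΔU = -8700 J.

-8700 J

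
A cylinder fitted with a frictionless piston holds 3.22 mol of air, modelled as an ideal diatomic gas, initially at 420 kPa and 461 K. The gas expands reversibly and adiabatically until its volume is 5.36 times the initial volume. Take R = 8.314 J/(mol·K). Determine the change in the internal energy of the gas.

-15100 J

V₁ = nRT₁/P₁ = 3.22×8.314×461/420 = 29.4 L.
Adiabatic: TV^(γ−1) = const ⇒ T₂ = 461×(0.187)^0.400 = 236 K; PV^γ = const ⇒ P₂ = 40.0 kPa.
For an ideal gas ΔU = nCvΔT with Cv = (5/2)R = 20.8 J/(mol·K).
ΔU = 3.22×20.8×(236−461) = -15100 J.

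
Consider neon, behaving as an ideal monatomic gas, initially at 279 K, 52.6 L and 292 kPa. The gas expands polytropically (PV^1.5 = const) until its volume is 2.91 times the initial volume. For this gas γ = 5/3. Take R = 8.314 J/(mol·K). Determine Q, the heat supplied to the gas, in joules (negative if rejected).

3180 J

n = P₁V₁/(RT₁) = 292×52.6/(8.314×279) = 6.62 mol.
Polytropic n=1.5: T₂ = T₁(V₁/V₂)^(n−1) = 279×(0.344)^0.50 = 164 K; P₂ = P₁(V₁/V₂)^n = 58.8 kPa.
W = (P₁V₁−P₂V₂)/(n−1) = (292×52.6−58.8×153)/0.50 = 12700 J.
ΔU = nCvΔT = 6.62×12.5×(164−279) = -9530 J.
Q = ΔU + W = 3180 J.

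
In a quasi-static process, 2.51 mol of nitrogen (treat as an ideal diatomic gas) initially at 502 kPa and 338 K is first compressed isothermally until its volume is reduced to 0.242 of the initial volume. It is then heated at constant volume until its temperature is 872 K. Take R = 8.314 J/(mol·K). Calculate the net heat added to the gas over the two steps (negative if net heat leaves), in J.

V₁ = nRT₁/P₁ = 2.51×8.314×338/502 = 14.1 L.
Step 1 — Isothermal: T stays 338 K; PV = const ⇒ V₂ = 3.40 L, P₂ = 2070 kPa.
ΔU = 0 (ideal gas, T constant).
W = nRT ln(V₂/V₁) = 2.51×8.314×338×ln(0.242) = -10000 J.
Q = ΔU + W = -10000 J.
State after step 1: P = 2070 kPa, V = 3.40 L, T = 338 K.
Step 2 — Isochoric: V stays 3.40 L; P/T = const ⇒ T₂ = 872 K, P₂ = 5350 kPa.
W = 0 (no volume change).
ΔU = nCvΔT = 2.51×20.8×(872−338) = 27900 J.
Q = ΔU = 27900 J.
Net over both steps: W = -10000 J, Q = 17900 J, ΔU = 27900 J.

17900 J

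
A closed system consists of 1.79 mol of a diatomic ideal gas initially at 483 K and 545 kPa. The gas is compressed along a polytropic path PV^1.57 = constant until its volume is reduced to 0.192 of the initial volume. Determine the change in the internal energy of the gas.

28100 J

V₁ = nRT₁/P₁ = 1.79×8.314×483/545 = 13.2 L.
Polytropic n=1.57: T₂ = T₁(V₁/V₂)^(n−1) = 483×(5.21)^0.57 = 1240 K; P₂ = P₁(V₁/V₂)^n = 7270 kPa.
For an ideal gas ΔU = nCvΔT with Cv = (5/2)R = 20.8 J/(mol·K).
ΔU = 1.79×20.8×(1240−483) = 28100 J.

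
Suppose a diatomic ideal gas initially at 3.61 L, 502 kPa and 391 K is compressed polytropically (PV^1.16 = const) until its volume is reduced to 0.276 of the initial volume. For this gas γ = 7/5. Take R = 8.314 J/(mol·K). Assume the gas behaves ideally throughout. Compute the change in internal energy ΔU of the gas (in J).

1040 J

n = P₁V₁/(RT₁) = 502×3.61/(8.314×391) = 0.557 mol.
Polytropic n=1.16: T₂ = T₁(V₁/V₂)^(n−1) = 391×(3.62)^0.16 = 480 K; P₂ = P₁(V₁/V₂)^n = 2230 kPa.
For an ideal gas ΔU = nCvΔT with Cv = (5/2)R = 20.8 J/(mol·K).
ΔU = 0.557×20.8×(480−391) = 1040 J.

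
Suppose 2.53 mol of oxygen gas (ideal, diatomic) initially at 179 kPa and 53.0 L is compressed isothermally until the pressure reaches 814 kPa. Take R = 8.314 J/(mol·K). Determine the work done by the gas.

-14400 J

T₁ = P₁V₁/(nR) = 179×53.0/(2.53×8.314) = 451 K.
Isothermal: T stays 451 K; PV = const ⇒ V₂ = 11.7 L, P₂ = 814 kPa.
W = nRT ln(V₂/V₁) = 2.53×8.314×451×ln(0.220) = -14400 J.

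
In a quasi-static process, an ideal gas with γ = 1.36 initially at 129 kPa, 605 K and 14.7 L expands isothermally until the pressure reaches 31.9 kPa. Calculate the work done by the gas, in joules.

2650 J

n = P₁V₁/(RT₁) = 129×14.7/(8.314×605) = 0.377 mol.
Isothermal: T stays 605 K; PV = const ⇒ V₂ = 59.4 L, P₂ = 31.9 kPa.
W = nRT ln(V₂/V₁) = 0.377×8.314×605×ln(4.04) = 2650 J.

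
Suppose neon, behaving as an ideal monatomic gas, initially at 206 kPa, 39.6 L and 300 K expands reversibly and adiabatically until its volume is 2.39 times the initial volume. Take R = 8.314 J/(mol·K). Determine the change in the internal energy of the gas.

n = P₁V₁/(RT₁) = 206×39.6/(8.314×300) = 3.27 mol.
Adiabatic: TV^(γ−1) = const ⇒ T₂ = 300×(0.418)^0.667 = 168 K; PV^γ = const ⇒ P₂ = 48.2 kPa.
For an ideal gas ΔU = nCvΔT with Cv = (3/2)R = 12.5 J/(mol·K).
ΔU = 3.27×12.5×(168−300) = -5390 J.

-5390 J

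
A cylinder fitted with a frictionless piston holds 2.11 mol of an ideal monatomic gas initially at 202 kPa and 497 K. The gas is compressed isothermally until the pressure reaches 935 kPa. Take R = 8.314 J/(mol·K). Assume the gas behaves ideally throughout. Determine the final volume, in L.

9.32 L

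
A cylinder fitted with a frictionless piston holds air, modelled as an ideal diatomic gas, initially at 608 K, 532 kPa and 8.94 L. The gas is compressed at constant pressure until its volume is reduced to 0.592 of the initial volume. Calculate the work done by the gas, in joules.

n = P₁V₁/(RT₁) = 532×8.94/(8.314×608) = 0.941 mol.
Isobaric: P stays 532 kPa; V/T = const ⇒ T₂ = 360 K, V₂ = 5.29 L.
W = PΔV = 532×(5.29−8.94) kPa·L = -1940 J.

-1940 J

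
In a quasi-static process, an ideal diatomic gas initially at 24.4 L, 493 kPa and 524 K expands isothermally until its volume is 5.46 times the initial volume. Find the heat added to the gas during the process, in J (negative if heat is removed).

n = P₁V₁/(RT₁) = 493×24.4/(8.314×524) = 2.76 mol.
Isothermal: T stays 524 K; PV = const ⇒ V₂ = 133 L, P₂ = 90.3 kPa.
ΔU = 0 (ideal gas, T constant).
W = nRT ln(V₂/V₁) = 2.76×8.314×524×ln(5.46) = 20400 J.
Q = ΔU + W = 20400 J.

20400 J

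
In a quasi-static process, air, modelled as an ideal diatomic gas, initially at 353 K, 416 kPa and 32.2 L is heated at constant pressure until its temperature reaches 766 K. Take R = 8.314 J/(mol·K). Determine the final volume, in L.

69.9 L

Isobaric: P stays 416 kPa; V/T = const ⇒ T₂ = 766 K, V₂ = 69.9 L.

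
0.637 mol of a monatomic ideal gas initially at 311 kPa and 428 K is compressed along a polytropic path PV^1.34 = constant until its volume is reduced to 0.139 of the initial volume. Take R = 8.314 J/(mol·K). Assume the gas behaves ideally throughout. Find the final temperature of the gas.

V₁ = nRT₁/P₁ = 0.637×8.314×428/311 = 7.29 L.
Polytropic n=1.34: T₂ = T₁(V₁/V₂)^(n−1) = 428×(7.19)^0.34 = 837 K; P₂ = P₁(V₁/V₂)^n = 4380 kPa.

837 K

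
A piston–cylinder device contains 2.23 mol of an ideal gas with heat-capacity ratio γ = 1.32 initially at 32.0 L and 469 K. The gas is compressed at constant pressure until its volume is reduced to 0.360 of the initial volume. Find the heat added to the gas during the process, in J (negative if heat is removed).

-23000 J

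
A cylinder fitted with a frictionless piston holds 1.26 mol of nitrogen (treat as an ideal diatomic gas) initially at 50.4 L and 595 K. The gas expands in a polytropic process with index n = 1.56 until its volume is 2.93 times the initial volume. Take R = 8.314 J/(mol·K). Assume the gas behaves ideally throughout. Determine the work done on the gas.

-5030 J

P₁ = nRT₁/V₁ = 1.26×8.314×595/50.4 = 124 kPa.
Polytropic n=1.56: T₂ = T₁(V₁/V₂)^(n−1) = 595×(0.341)^0.56 = 326 K; P₂ = P₁(V₁/V₂)^n = 23.1 kPa.
W = (P₁V₁−P₂V₂)/(n−1) = (124×50.4−23.1×148)/0.56 = 5030 J.
Work done on the gas = −W_by = -5030 J.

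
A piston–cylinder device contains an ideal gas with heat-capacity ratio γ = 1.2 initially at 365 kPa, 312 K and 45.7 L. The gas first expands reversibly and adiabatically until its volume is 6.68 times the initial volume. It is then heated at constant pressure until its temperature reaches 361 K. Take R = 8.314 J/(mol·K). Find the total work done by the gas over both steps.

34200 J

n = P₁V₁/(RT₁) = 365×45.7/(8.314×312) = 6.43 mol.
Step 1 — Adiabatic: TV^(γ−1) = const ⇒ T₂ = 312×(0.150)^0.200 = 213 K; PV^γ = const ⇒ P₂ = 37.4 kPa.
ΔU = nCvΔT = 6.43×41.6×(213−312) = -26400 J.
Q = 0 for an adiabatic process, so W = −ΔU = 26400 J.
State after step 1: P = 37.4 kPa, V = 305 L, T = 213 K.
Step 2 — Isobaric: P stays 37.4 kPa; V/T = const ⇒ T₂ = 361 K, V₂ = 516 L.
W = PΔV = 37.4×(516−305) kPa·L = 7890 J.
ΔU = nCvΔT = 6.43×41.6×(361−213) = 39500 J.
Q = ΔU + W = nCpΔT = 47300 J.
Net over both steps: W = 34200 J, Q = 47300 J, ΔU = 13100 J.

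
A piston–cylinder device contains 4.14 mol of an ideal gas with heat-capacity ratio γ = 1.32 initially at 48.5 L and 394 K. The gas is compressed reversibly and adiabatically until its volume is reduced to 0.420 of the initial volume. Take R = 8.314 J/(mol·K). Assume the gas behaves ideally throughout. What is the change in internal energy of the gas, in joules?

13600 J

P₁ = nRT₁/V₁ = 4.14×8.314×394/48.5 = 280 kPa.
Adiabatic: TV^(γ−1) = const ⇒ T₂ = 394×(2.38)^0.320 = 520 K; PV^γ = const ⇒ P₂ = 879 kPa.
For an ideal gas ΔU = nCvΔT with Cv = R/(γ−1) = 26.0 J/(mol·K).
ΔU = 4.14×26.0×(520−394) = 13600 J.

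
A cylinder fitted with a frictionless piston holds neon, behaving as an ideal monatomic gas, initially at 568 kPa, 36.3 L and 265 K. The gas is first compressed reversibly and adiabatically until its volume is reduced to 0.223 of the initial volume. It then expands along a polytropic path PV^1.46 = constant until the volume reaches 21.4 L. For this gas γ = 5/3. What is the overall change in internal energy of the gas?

n = P₁V₁/(RT₁) = 568×36.3/(8.314×265) = 9.36 mol.
Step 1 — Adiabatic: TV^(γ−1) = const ⇒ T₂ = 265×(4.48)^0.667 = 721 K; PV^γ = const ⇒ P₂ = 6930 kPa.
ΔU = nCvΔT = 9.36×12.5×(721−265) = 53200 J.
Q = 0 for an adiabatic process, so W = −ΔU = -53200 J.
State after step 1: P = 6930 kPa, V = 8.09 L, T = 721 K.
Step 2 — Polytropic n=1.46: T₂ = T₁(V₁/V₂)^(n−1) = 721×(0.378)^0.46 = 461 K; P₂ = P₁(V₁/V₂)^n = 1680 kPa.
W = (P₁V₁−P₂V₂)/(n−1) = (6930×8.09−1680×21.4)/0.46 = 44000 J.
ΔU = nCvΔT = 9.36×12.5×(461−721) = -30300 J.
Q = ΔU + W = 13600 J.
Net over both steps: W = -9220 J, Q = 13600 J, ΔU = 22800 J.

22800 J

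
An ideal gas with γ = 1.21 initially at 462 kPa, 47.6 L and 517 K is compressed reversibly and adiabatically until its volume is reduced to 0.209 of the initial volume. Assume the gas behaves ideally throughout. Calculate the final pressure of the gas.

3070 kPa

Adiabatic: TV^(γ−1) = const ⇒ T₂ = 517×(4.78)^0.210 = 718 K; PV^γ = const ⇒ P₂ = 3070 kPa.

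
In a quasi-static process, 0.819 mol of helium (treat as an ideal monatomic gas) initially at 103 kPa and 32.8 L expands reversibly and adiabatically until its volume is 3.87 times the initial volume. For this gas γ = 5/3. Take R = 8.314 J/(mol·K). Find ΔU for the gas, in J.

T₁ = P₁V₁/(nR) = 103×32.8/(0.819×8.314) = 496 K.
Adiabatic: TV^(γ−1) = const ⇒ T₂ = 496×(0.258)^0.667 = 201 K; PV^γ = const ⇒ P₂ = 10.8 kPa.
For an ideal gas ΔU = nCvΔT with Cv = (3/2)R = 12.5 J/(mol·K).
ΔU = 0.819×12.5×(201−496) = -3010 J.

-3010 J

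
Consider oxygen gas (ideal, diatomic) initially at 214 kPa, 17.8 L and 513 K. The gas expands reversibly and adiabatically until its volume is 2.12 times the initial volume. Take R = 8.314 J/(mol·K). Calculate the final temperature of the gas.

380 K

Adiabatic: TV^(γ−1) = const ⇒ T₂ = 513×(0.472)^0.400 = 380 K; PV^γ = const ⇒ P₂ = 74.7 kPa.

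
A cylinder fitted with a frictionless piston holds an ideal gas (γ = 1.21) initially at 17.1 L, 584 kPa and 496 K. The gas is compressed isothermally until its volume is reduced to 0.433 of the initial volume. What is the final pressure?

1350 kPa

Isothermal: T stays 496 K; PV = const ⇒ V₂ = 7.40 L, P₂ = 1350 kPa.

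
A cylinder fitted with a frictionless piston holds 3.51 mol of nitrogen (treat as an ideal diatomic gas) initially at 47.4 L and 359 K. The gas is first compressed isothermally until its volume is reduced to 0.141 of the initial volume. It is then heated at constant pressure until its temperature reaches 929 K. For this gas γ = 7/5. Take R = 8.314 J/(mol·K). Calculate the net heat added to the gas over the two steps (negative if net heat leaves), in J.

37700 J

P₁ = nRT₁/V₁ = 3.51×8.314×359/47.4 = 221 kPa.
Step 1 — Isothermal: T stays 359 K; PV = const ⇒ V₂ = 6.68 L, P₂ = 1570 kPa.
ΔU = 0 (ideal gas, T constant).
W = nRT ln(V₂/V₁) = 3.51×8.314×359×ln(0.141) = -20500 J.
Q = ΔU + W = -20500 J.
State after step 1: P = 1570 kPa, V = 6.68 L, T = 359 K.
Step 2 — Isobaric: P stays 1570 kPa; V/T = const ⇒ T₂ = 929 K, V₂ = 17.3 L.
W = PΔV = 1570×(17.3−6.68) kPa·L = 16600 J.
ΔU = nCvΔT = 3.51×20.8×(929−359) = 41600 J.
Q = ΔU + W = nCpΔT = 58200 J.
Net over both steps: W = -3890 J, Q = 37700 J, ΔU = 41600 J.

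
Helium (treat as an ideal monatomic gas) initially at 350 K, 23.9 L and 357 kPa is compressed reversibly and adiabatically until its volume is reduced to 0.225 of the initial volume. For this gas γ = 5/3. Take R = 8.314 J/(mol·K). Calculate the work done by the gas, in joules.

-21800 J

n = P₁V₁/(RT₁) = 357×23.9/(8.314×350) = 2.93 mol.
Adiabatic: TV^(γ−1) = const ⇒ T₂ = 350×(4.44)^0.667 = 946 K; PV^γ = const ⇒ P₂ = 4290 kPa.
ΔU = nCvΔT = 2.93×12.5×(946−350) = 21800 J.
Q = 0 for an adiabatic process, so W = −ΔU = -21800 J.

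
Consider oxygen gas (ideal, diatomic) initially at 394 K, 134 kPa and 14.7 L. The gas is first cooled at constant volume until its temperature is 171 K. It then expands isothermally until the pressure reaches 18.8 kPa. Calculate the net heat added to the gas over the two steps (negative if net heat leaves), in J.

-1820 J

n = P₁V₁/(RT₁) = 134×14.7/(8.314×394) = 0.601 mol.
Step 1 — Isochoric: V stays 14.7 L; P/T = const ⇒ T₂ = 171 K, P₂ = 58.2 kPa.
W = 0 (no volume change).
ΔU = nCvΔT = 0.601×20.8×(171−394) = -2790 J.
Q = ΔU = -2790 J.
State after step 1: P = 58.2 kPa, V = 14.7 L, T = 171 K.
Step 2 — Isothermal: T stays 171 K; PV = const ⇒ V₂ = 45.5 L, P₂ = 18.8 kPa.
ΔU = 0 (ideal gas, T constant).
W = nRT ln(V₂/V₁) = 0.601×8.314×171×ln(3.09) = 965 J.
Q = ΔU + W = 965 J.
Net over both steps: W = 965 J, Q = -1820 J, ΔU = -2790 J.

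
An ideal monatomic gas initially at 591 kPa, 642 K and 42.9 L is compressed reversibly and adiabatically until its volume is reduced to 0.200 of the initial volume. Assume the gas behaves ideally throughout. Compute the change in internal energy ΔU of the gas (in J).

73200 J

n = P₁V₁/(RT₁) = 591×42.9/(8.314×642) = 4.75 mol.
Adiabatic: TV^(γ−1) = const ⇒ T₂ = 642×(5.00)^0.667 = 1880 K; PV^γ = const ⇒ P₂ = 8640 kPa.
For an ideal gas ΔU = nCvΔT with Cv = (3/2)R = 12.5 J/(mol·K).
ΔU = 4.75×12.5×(1880−642) = 73200 J.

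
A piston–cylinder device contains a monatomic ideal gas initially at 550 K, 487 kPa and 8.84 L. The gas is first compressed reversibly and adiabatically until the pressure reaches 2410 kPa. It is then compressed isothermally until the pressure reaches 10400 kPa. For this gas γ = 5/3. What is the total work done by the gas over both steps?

-17700 J

n = P₁V₁/(RT₁) = 487×8.84/(8.314×550) = 0.941 mol.
Step 1 — Adiabatic: T₂/T₁ = (P₂/P₁)^((γ−1)/γ) ⇒ T₂ = 550×(4.95)^0.400 = 1040 K; V₂ = 3.39 L.
ΔU = nCvΔT = 0.941×12.5×(1040−550) = 5780 J.
Q = 0 for an adiabatic process, so W = −ΔU = -5780 J.
State after step 1: P = 2410 kPa, V = 3.39 L, T = 1040 K.
Step 2 — Isothermal: T stays 1040 K; PV = const ⇒ V₂ = 0.785 L, P₂ = 10400 kPa.
ΔU = 0 (ideal gas, T constant).
W = nRT ln(V₂/V₁) = 0.941×8.314×1040×ln(0.232) = -11900 J.
Q = ΔU + W = -11900 J.
Net over both steps: W = -17700 J, Q = -11900 J, ΔU = 5780 J.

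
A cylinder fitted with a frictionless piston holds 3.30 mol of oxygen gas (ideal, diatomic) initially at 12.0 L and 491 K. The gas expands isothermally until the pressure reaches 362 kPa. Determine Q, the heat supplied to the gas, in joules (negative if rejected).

P₁ = nRT₁/V₁ = 3.30×8.314×491/12.0 = 1120 kPa.
Isothermal: T stays 491 K; PV = const ⇒ V₂ = 37.2 L, P₂ = 362 kPa.
ΔU = 0 (ideal gas, T constant).
W = nRT ln(V₂/V₁) = 3.30×8.314×491×ln(3.10) = 15200 J.
Q = ΔU + W = 15200 J.

15200 J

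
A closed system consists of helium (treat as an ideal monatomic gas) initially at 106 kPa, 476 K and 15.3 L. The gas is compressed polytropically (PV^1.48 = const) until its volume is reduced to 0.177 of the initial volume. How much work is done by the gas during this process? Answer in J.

-4380 J

n = P₁V₁/(RT₁) = 106×15.3/(8.314×476) = 0.410 mol.
Polytropic n=1.48: T₂ = T₁(V₁/V₂)^(n−1) = 476×(5.65)^0.48 = 1090 K; P₂ = P₁(V₁/V₂)^n = 1380 kPa.
W = (P₁V₁−P₂V₂)/(n−1) = (106×15.3−1380×2.71)/0.48 = -4380 J.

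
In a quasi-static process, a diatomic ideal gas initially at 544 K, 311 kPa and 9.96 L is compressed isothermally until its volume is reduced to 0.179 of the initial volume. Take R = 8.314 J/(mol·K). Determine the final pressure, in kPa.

Isothermal: T stays 544 K; PV = const ⇒ V₂ = 1.78 L, P₂ = 1740 kPa.

1740 kPa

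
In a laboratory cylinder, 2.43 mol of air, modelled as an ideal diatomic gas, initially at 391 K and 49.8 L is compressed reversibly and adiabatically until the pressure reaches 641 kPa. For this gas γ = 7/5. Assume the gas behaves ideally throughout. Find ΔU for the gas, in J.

9680 J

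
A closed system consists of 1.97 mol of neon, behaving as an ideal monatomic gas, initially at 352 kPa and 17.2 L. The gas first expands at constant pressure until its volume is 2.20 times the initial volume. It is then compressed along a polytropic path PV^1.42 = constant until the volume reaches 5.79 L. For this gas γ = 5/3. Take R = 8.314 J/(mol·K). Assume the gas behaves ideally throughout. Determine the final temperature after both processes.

T₁ = P₁V₁/(nR) = 352×17.2/(1.97×8.314) = 370 K.
Step 1 — Isobaric: P stays 352 kPa; V/T = const ⇒ T₂ = 813 K, V₂ = 37.8 L.
W = PΔV = 352×(37.8−17.2) kPa·L = 7270 J.
ΔU = nCvΔT = 1.97×12.5×(813−370) = 10900 J.
Q = ΔU + W = nCpΔT = 18200 J.
State after step 1: P = 352 kPa, V = 37.8 L, T = 813 K.
Step 2 — Polytropic n=1.42: T₂ = T₁(V₁/V₂)^(n−1) = 813×(6.54)^0.42 = 1790 K; P₂ = P₁(V₁/V₂)^n = 5060 kPa.
W = (P₁V₁−P₂V₂)/(n−1) = (352×37.8−5060×5.79)/0.42 = -38100 J.
ΔU = nCvΔT = 1.97×12.5×(1790−813) = 24000 J.
Q = ΔU + W = -14100 J.
Net over both steps: W = -30800 J, Q = 4080 J, ΔU = 34900 J.

1790 K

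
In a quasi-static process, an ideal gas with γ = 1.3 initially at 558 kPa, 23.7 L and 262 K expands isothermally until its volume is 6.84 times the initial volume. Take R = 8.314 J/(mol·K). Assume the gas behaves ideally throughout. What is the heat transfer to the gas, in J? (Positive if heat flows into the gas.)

n = P₁V₁/(RT₁) = 558×23.7/(8.314×262) = 6.07 mol.
Isothermal: T stays 262 K; PV = const ⇒ V₂ = 162 L, P₂ = 81.6 kPa.
ΔU = 0 (ideal gas, T constant).
W = nRT ln(V₂/V₁) = 6.07×8.314×262×ln(6.84) = 25400 J.
Q = ΔU + W = 25400 J.

25400 J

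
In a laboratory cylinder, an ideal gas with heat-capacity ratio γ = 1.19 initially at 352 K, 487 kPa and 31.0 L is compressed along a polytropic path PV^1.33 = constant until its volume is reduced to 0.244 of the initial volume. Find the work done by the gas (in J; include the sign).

-27100 J

n = P₁V₁/(RT₁) = 487×31.0/(8.314×352) = 5.16 mol.
Polytropic n=1.33: T₂ = T₁(V₁/V₂)^(n−1) = 352×(4.10)^0.33 = 561 K; P₂ = P₁(V₁/V₂)^n = 3180 kPa.
W = (P₁V₁−P₂V₂)/(n−1) = (487×31.0−3180×7.56)/0.33 = -27100 J.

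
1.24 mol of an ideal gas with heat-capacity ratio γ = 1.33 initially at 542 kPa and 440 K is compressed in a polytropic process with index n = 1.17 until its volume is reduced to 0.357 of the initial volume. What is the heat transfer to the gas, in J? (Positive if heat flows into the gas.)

-2480 J

V₁ = nRT₁/P₁ = 1.24×8.314×440/542 = 8.37 L.
Polytropic n=1.17: T₂ = T₁(V₁/V₂)^(n−1) = 440×(2.80)^0.17 = 524 K; P₂ = P₁(V₁/V₂)^n = 1810 kPa.
W = (P₁V₁−P₂V₂)/(n−1) = (542×8.37−1810×2.99)/0.17 = -5110 J.
ΔU = nCvΔT = 1.24×25.2×(524−440) = 2630 J.
Q = ΔU + W = -2480 J.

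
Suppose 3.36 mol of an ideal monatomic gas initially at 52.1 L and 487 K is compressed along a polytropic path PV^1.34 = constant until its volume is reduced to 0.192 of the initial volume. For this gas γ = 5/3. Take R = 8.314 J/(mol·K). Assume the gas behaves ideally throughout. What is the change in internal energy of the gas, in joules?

P₁ = nRT₁/V₁ = 3.36×8.314×487/52.1 = 261 kPa.
Polytropic n=1.34: T₂ = T₁(V₁/V₂)^(n−1) = 487×(5.21)^0.34 = 854 K; P₂ = P₁(V₁/V₂)^n = 2380 kPa.
For an ideal gas ΔU = nCvΔT with Cv = (3/2)R = 12.5 J/(mol·K).
ΔU = 3.36×12.5×(854−487) = 15400 J.

15400 J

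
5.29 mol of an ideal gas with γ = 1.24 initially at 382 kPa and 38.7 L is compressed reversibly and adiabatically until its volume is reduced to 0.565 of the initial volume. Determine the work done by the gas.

-9050 J

T₁ = P₁V₁/(nR) = 382×38.7/(5.29×8.314) = 336 K.
Adiabatic: TV^(γ−1) = const ⇒ T₂ = 336×(1.77)^0.240 = 385 K; PV^γ = const ⇒ P₂ = 775 kPa.
ΔU = nCvΔT = 5.29×34.6×(385−336) = 9050 J.
Q = 0 for an adiabatic process, so W = −ΔU = -9050 J.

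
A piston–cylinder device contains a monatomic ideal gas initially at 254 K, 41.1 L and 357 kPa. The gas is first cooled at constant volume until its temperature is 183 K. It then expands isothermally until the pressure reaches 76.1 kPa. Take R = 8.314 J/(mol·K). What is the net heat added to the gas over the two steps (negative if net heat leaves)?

n = P₁V₁/(RT₁) = 357×41.1/(8.314×254) = 6.95 mol.
Step 1 — Isochoric: V stays 41.1 L; P/T = const ⇒ T₂ = 183 K, P₂ = 257 kPa.
W = 0 (no volume change).
ΔU = nCvΔT = 6.95×12.5×(183−254) = -6150 J.
Q = ΔU = -6150 J.
State after step 1: P = 257 kPa, V = 41.1 L, T = 183 K.
Step 2 — Isothermal: T stays 183 K; PV = const ⇒ V₂ = 139 L, P₂ = 76.1 kPa.
ΔU = 0 (ideal gas, T constant).
W = nRT ln(V₂/V₁) = 6.95×8.314×183×ln(3.38) = 12900 J.
Q = ΔU + W = 12900 J.
Net over both steps: W = 12900 J, Q = 6720 J, ΔU = -6150 J.

6720 J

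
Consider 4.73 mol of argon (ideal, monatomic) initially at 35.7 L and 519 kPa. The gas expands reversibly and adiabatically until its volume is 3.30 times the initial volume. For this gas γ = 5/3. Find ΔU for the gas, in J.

-15300 J

T₁ = P₁V₁/(nR) = 519×35.7/(4.73×8.314) = 471 K.
Adiabatic: TV^(γ−1) = const ⇒ T₂ = 471×(0.303)^0.667 = 213 K; PV^γ = const ⇒ P₂ = 71.0 kPa.
For an ideal gas ΔU = nCvΔT with Cv = (3/2)R = 12.5 J/(mol·K).
ΔU = 4.73×12.5×(213−471) = -15300 J.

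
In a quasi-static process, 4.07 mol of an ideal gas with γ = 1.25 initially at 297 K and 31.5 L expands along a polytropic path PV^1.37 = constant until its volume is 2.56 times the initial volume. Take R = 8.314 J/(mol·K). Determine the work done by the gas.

P₁ = nRT₁/V₁ = 4.07×8.314×297/31.5 = 319 kPa.
Polytropic n=1.37: T₂ = T₁(V₁/V₂)^(n−1) = 297×(0.391)^0.37 = 210 K; P₂ = P₁(V₁/V₂)^n = 88.0 kPa.
W = (P₁V₁−P₂V₂)/(n−1) = (319×31.5−88.0×80.6)/0.37 = 7980 J.

7980 J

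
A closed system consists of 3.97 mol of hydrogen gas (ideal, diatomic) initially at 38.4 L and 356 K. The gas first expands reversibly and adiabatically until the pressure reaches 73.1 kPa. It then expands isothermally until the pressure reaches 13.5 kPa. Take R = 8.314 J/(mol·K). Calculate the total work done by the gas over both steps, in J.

P₁ = nRT₁/V₁ = 3.97×8.314×356/38.4 = 306 kPa.
Step 1 — Adiabatic: T₂/T₁ = (P₂/P₁)^((γ−1)/γ) ⇒ T₂ = 356×(0.239)^0.286 = 236 K; V₂ = 107 L.
ΔU = nCvΔT = 3.97×20.8×(236−356) = -9860 J.
Q = 0 for an adiabatic process, so W = −ΔU = 9860 J.
State after step 1: P = 73.1 kPa, V = 107 L, T = 236 K.
Step 2 — Isothermal: T stays 236 K; PV = const ⇒ V₂ = 578 L, P₂ = 13.5 kPa.
ΔU = 0 (ideal gas, T constant).
W = nRT ln(V₂/V₁) = 3.97×8.314×236×ln(5.41) = 13200 J.
Q = ΔU + W = 13200 J.
Net over both steps: W = 23000 J, Q = 13200 J, ΔU = -9860 J.

23000 J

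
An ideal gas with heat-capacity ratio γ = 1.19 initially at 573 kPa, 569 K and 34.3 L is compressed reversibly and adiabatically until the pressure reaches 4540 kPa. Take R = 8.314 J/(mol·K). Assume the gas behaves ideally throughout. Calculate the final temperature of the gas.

792 K

Adiabatic: T₂/T₁ = (P₂/P₁)^((γ−1)/γ) ⇒ T₂ = 569×(7.92)^0.160 = 792 K; V₂ = 6.02 L.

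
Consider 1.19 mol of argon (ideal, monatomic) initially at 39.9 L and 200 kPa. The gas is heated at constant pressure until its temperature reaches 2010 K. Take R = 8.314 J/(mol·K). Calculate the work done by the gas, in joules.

T₁ = P₁V₁/(nR) = 200×39.9/(1.19×8.314) = 807 K.
Isobaric: P stays 200 kPa; V/T = const ⇒ T₂ = 2010 K, V₂ = 99.4 L.
W = PΔV = 200×(99.4−39.9) kPa·L = 11900 J.

11900 J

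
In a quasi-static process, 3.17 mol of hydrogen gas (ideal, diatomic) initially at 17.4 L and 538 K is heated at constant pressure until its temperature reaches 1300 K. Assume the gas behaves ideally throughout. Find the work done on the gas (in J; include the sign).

-20100 J

P₁ = nRT₁/V₁ = 3.17×8.314×538/17.4 = 815 kPa.
Isobaric: P stays 815 kPa; V/T = const ⇒ T₂ = 1300 K, V₂ = 42.0 L.
W = PΔV = 815×(42.0−17.4) kPa·L = 20100 J.
Work done on the gas = −W_by = -20100 J.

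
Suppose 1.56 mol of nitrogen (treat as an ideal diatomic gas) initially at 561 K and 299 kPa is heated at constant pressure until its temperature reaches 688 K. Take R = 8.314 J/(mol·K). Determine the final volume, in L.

29.8 L

V₁ = nRT₁/P₁ = 1.56×8.314×561/299 = 24.3 L.
Isobaric: P stays 299 kPa; V/T = const ⇒ T₂ = 688 K, V₂ = 29.8 L.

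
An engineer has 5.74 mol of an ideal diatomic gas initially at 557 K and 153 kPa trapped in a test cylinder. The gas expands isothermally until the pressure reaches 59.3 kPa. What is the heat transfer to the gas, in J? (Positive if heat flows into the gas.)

V₁ = nRT₁/P₁ = 5.74×8.314×557/153 = 174 L.
Isothermal: T stays 557 K; PV = const ⇒ V₂ = 448 L, P₂ = 59.3 kPa.
ΔU = 0 (ideal gas, T constant).
W = nRT ln(V₂/V₁) = 5.74×8.314×557×ln(2.58) = 25200 J.
Q = ΔU + W = 25200 J.

25200 J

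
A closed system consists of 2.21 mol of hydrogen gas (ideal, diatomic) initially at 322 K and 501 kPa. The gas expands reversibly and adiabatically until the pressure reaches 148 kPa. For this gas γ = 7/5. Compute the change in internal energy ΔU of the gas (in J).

-4350 J

V₁ = nRT₁/P₁ = 2.21×8.314×322/501 = 11.8 L.
Adiabatic: T₂/T₁ = (P₂/P₁)^((γ−1)/γ) ⇒ T₂ = 322×(0.295)^0.286 = 227 K; V₂ = 28.2 L.
For an ideal gas ΔU = nCvΔT with Cv = (5/2)R = 20.8 J/(mol·K).
ΔU = 2.21×20.8×(227−322) = -4350 J.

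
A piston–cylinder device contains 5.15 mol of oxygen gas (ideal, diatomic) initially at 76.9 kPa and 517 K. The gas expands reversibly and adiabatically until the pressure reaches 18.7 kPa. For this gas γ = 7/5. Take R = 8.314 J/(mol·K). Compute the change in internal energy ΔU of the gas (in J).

-18400 J

V₁ = nRT₁/P₁ = 5.15×8.314×517/76.9 = 288 L.
Adiabatic: T₂/T₁ = (P₂/P₁)^((γ−1)/γ) ⇒ T₂ = 517×(0.243)^0.286 = 345 K; V₂ = 790 L.
For an ideal gas ΔU = nCvΔT with Cv = (5/2)R = 20.8 J/(mol·K).
ΔU = 5.15×20.8×(345−517) = -18400 J.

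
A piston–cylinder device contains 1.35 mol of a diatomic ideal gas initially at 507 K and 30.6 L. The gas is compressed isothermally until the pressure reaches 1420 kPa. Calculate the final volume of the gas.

P₁ = nRT₁/V₁ = 1.35×8.314×507/30.6 = 186 kPa.
Isothermal: T stays 507 K; PV = const ⇒ V₂ = 4.01 L, P₂ = 1420 kPa.

4.01 L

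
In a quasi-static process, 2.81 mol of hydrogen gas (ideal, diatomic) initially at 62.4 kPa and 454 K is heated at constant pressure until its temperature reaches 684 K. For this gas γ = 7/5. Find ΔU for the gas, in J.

13400 J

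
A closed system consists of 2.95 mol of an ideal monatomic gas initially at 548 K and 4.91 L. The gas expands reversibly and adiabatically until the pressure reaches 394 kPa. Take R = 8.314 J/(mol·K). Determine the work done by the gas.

P₁ = nRT₁/V₁ = 2.95×8.314×548/4.91 = 2740 kPa.
Adiabatic: T₂/T₁ = (P₂/P₁)^((γ−1)/γ) ⇒ T₂ = 548×(0.144)^0.400 = 252 K; V₂ = 15.7 L.
ΔU = nCvΔT = 2.95×12.5×(252−548) = -10900 J.
Q = 0 for an adiabatic process, so W = −ΔU = 10900 J.

10900 J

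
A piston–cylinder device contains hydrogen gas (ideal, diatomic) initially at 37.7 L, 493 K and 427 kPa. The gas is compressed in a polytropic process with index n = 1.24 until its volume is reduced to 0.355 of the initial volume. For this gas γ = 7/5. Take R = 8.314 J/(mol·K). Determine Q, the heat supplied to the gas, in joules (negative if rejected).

-7570 J

n = P₁V₁/(RT₁) = 427×37.7/(8.314×493) = 3.93 mol.
Polytropic n=1.24: T₂ = T₁(V₁/V₂)^(n−1) = 493×(2.82)^0.24 = 632 K; P₂ = P₁(V₁/V₂)^n = 1540 kPa.
W = (P₁V₁−P₂V₂)/(n−1) = (427×37.7−1540×13.4)/0.24 = -18900 J.
ΔU = nCvΔT = 3.93×20.8×(632−493) = 11400 J.
Q = ΔU + W = -7570 J.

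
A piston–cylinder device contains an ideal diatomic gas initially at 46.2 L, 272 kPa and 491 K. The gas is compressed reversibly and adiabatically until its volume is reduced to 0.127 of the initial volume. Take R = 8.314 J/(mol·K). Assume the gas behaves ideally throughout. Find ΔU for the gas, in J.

40300 J

n = P₁V₁/(RT₁) = 272×46.2/(8.314×491) = 3.08 mol.
Adiabatic: TV^(γ−1) = const ⇒ T₂ = 491×(7.87)^0.400 = 1120 K; PV^γ = const ⇒ P₂ = 4890 kPa.
For an ideal gas ΔU = nCvΔT with Cv = (5/2)R = 20.8 J/(mol·K).
ΔU = 3.08×20.8×(1120−491) = 40300 J.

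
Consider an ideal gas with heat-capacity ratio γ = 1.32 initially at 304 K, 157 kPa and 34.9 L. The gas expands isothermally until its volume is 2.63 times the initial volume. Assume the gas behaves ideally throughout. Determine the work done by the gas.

5300 J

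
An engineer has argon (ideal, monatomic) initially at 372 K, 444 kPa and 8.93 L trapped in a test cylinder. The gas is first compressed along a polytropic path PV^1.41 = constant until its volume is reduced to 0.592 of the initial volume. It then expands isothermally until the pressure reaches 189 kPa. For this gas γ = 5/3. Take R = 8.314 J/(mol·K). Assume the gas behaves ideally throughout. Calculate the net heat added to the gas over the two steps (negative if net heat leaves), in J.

6940 J

n = P₁V₁/(RT₁) = 444×8.93/(8.314×372) = 1.28 mol.
Step 1 — Polytropic n=1.41: T₂ = T₁(V₁/V₂)^(n−1) = 372×(1.69)^0.41 = 461 K; P₂ = P₁(V₁/V₂)^n = 930 kPa.
W = (P₁V₁−P₂V₂)/(n−1) = (444×8.93−930×5.29)/0.41 = -2320 J.
ΔU = nCvΔT = 1.28×12.5×(461−372) = 1430 J.
Q = ΔU + W = -893 J.
State after step 1: P = 930 kPa, V = 5.29 L, T = 461 K.
Step 2 — Isothermal: T stays 461 K; PV = const ⇒ V₂ = 26.0 L, P₂ = 189 kPa.
ΔU = 0 (ideal gas, T constant).
W = nRT ln(V₂/V₁) = 1.28×8.314×461×ln(4.92) = 7830 J.
Q = ΔU + W = 7830 J.
Net over both steps: W = 5510 J, Q = 6940 J, ΔU = 1430 J.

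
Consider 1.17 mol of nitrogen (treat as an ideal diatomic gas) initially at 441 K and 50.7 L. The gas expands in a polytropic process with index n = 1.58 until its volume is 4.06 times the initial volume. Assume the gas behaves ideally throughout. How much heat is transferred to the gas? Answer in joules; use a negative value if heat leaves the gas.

P₁ = nRT₁/V₁ = 1.17×8.314×441/50.7 = 84.6 kPa.
Polytropic n=1.58: T₂ = T₁(V₁/V₂)^(n−1) = 441×(0.246)^0.58 = 196 K; P₂ = P₁(V₁/V₂)^n = 9.25 kPa.
W = (P₁V₁−P₂V₂)/(n−1) = (84.6×50.7−9.25×206)/0.58 = 4110 J.
ΔU = nCvΔT = 1.17×20.8×(196−441) = -5970 J.
Q = ΔU + W = -1850 J.

-1850 J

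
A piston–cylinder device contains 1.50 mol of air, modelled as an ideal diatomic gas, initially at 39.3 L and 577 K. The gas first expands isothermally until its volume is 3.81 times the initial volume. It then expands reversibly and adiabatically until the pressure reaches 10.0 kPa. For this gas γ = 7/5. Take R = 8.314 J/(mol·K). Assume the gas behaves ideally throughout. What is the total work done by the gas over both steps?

P₁ = nRT₁/V₁ = 1.50×8.314×577/39.3 = 183 kPa.
Step 1 — Isothermal: T stays 577 K; PV = const ⇒ V₂ = 150 L, P₂ = 48.1 kPa.
ΔU = 0 (ideal gas, T constant).
W = nRT ln(V₂/V₁) = 1.50×8.314×577×ln(3.81) = 9630 J.
Q = ΔU + W = 9630 J.
State after step 1: P = 48.1 kPa, V = 150 L, T = 577 K.
Step 2 — Adiabatic: T₂/T₁ = (P₂/P₁)^((γ−1)/γ) ⇒ T₂ = 577×(0.208)^0.286 = 368 K; V₂ = 460 L.
ΔU = nCvΔT = 1.50×20.8×(368−577) = -6500 J.
Q = 0 for an adiabatic process, so W = −ΔU = 6500 J.
Net over both steps: W = 16100 J, Q = 9630 J, ΔU = -6500 J.

16100 J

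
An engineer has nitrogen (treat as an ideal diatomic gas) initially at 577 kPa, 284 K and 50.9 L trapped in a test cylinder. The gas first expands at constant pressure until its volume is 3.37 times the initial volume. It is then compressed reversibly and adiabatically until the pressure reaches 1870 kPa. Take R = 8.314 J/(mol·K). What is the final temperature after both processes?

n = P₁V₁/(RT₁) = 577×50.9/(8.314×284) = 12.4 mol.
Step 1 — Isobaric: P stays 577 kPa; V/T = const ⇒ T₂ = 957 K, V₂ = 172 L.
W = PΔV = 577×(172−50.9) kPa·L = 69600 J.
ΔU = nCvΔT = 12.4×20.8×(957−284) = 174000 J.
Q = ΔU + W = nCpΔT = 244000 J.
State after step 1: P = 577 kPa, V = 172 L, T = 957 K.
Step 2 — Adiabatic: T₂/T₁ = (P₂/P₁)^((γ−1)/γ) ⇒ T₂ = 957×(3.24)^0.286 = 1340 K; V₂ = 74.1 L.
ΔU = nCvΔT = 12.4×20.8×(1340−957) = 98800 J.
Q = 0 for an adiabatic process, so W = −ΔU = -98800 J.
Net over both steps: W = -29200 J, Q = 244000 J, ΔU = 273000 J.

1340 K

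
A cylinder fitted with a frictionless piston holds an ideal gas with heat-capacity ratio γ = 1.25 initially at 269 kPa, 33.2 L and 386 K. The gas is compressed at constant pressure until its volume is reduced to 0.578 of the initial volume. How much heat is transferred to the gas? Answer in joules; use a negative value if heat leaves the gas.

n = P₁V₁/(RT₁) = 269×33.2/(8.314×386) = 2.78 mol.
Isobaric: P stays 269 kPa; V/T = const ⇒ T₂ = 223 K, V₂ = 19.2 L.
W = PΔV = 269×(19.2−33.2) kPa·L = -3770 J.
ΔU = nCvΔT = 2.78×33.3×(223−386) = -15100 J.
Q = ΔU + W = nCpΔT = -18800 J.

-18800 J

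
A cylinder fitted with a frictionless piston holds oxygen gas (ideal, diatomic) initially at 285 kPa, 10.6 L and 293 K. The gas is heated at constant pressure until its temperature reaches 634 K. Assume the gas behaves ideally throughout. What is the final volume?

Isobaric: P stays 285 kPa; V/T = const ⇒ T₂ = 634 K, V₂ = 22.9 L.

22.9 L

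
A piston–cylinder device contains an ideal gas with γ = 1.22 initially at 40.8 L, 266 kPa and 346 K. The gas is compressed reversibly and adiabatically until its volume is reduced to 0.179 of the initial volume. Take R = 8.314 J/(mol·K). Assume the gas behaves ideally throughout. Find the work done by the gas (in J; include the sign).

n = P₁V₁/(RT₁) = 266×40.8/(8.314×346) = 3.77 mol.
Adiabatic: TV^(γ−1) = const ⇒ T₂ = 346×(5.59)^0.220 = 505 K; PV^γ = const ⇒ P₂ = 2170 kPa.
ΔU = nCvΔT = 3.77×37.8×(505−346) = 22700 J.
Q = 0 for an adiabatic process, so W = −ΔU = -22700 J.

-22700 J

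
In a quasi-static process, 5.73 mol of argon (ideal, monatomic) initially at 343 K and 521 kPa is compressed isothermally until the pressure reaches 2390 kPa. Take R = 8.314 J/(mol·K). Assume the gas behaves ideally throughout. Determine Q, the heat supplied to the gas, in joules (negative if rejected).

-24900 J

V₁ = nRT₁/P₁ = 5.73×8.314×343/521 = 31.4 L.
Isothermal: T stays 343 K; PV = const ⇒ V₂ = 6.84 L, P₂ = 2390 kPa.
ΔU = 0 (ideal gas, T constant).
W = nRT ln(V₂/V₁) = 5.73×8.314×343×ln(0.218) = -24900 J.
Q = ΔU + W = -24900 J.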